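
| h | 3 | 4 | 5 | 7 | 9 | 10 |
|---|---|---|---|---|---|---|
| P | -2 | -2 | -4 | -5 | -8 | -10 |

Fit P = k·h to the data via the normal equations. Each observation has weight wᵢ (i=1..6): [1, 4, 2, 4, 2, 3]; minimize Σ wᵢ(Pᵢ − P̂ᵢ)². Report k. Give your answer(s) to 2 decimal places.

k = -0.85

XᵀWX·[k]ᵀ = XᵀWP reads: 781·k = -662.
Hence k = -662 / 781 ≈ -0.847631.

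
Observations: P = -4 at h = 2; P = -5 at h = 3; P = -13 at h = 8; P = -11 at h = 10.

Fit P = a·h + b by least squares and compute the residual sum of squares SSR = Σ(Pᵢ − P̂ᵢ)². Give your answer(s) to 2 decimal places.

SSR = 8.86

With design matrix X, XᵀX = [[177, 23]; [23, 4]] and XᵀP = [-237, -33]ᵀ.
Δ = 177·4 − 23² = 179.
a = ((-237)·4 − 23·(-33))/179 = -189/179; b = (177·(-33) − 23·(-237))/179 = -390/179.
Residuals: 52/179, 62/179, -425/179, 311/179; SSR = 1586/179.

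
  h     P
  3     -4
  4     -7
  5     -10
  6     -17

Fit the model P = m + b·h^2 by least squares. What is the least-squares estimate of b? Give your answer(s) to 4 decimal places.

b = -0.4719

AᵀA·[m, b]ᵀ = AᵀP reads: 4·m + 86·b = -38;  86·m + 2258·b = -1010.
Eliminating b: 2258·(row 1) − 86·(row 2) gives 1636·m = 2258·(-38) − 86·(-1010) = 1056, so m = 264/409.
Then b = ((-1010) − 86·(264/409))/2258 = -193/409.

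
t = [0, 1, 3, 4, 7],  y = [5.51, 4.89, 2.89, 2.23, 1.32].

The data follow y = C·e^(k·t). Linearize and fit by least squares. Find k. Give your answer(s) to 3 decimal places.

Taking logs, ln y = k·t + ln C, so regress ln y on t.
Σt = 15.0000, Σ(t)² = 75.0000, Σln y = 5.4346, Σt·ln y = 9.9224.
Equations: 75.0000·k + 15.0000·ln C = 9.9224;  15.0000·k + 5·ln C = 5.4346.
Δ = 75.0000·5 − (15.0000)² = 150.0000; k = (9.9224·5 − 15.0000·5.4346)/150.0000 = -0.21272, ln C = (75.0000·5.4346 − 15.0000·9.9224)/150.0000 = 1.72508.

k = -0.213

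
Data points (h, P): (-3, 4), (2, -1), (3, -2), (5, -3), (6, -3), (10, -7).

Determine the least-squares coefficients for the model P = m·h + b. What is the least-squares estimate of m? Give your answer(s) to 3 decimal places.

With design matrix X, XᵀX = [[183, 23]; [23, 6]] and XᵀP = [-123, -12]ᵀ.
det = 183·6 − 23² = 569.
m = ((-123)·6 − 23·(-12))/569 = -462/569; b = (183·(-12) − 23·(-123))/569 = 633/569.

m = -0.812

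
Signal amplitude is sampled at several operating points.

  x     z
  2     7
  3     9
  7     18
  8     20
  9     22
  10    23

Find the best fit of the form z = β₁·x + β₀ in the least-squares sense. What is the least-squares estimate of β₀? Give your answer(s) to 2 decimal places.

β₀ = 2.95

The normal equations are: 307·β₁ + 39·β₀ = 755;  39·β₁ + 6·β₀ = 99.
Eliminating β₀: 6·(row 1) − 39·(row 2) gives 321·β₁ = 6·755 − 39·99 = 669, so β₁ = 223/107.
Then β₀ = (99 − 39·(223/107))/6 = 316/107.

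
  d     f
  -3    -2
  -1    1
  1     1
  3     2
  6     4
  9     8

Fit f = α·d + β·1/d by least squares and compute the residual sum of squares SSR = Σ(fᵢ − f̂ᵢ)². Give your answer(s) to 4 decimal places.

SSR = 3.1662

Compute the Gram sums: Σd·d = 137, Σd·1/d = 6, Σ1/d·1/d = 733/324.
Right-hand side: Σd·f = 108, Σ1/d·f = 26/9.
XᵀX·[α, β]ᵀ = Xᵀf becomes [[137, 6]; [6, 733/324]]·[α, β]ᵀ = [108, 26/9]ᵀ.
Eliminating β: (733/324)·(row 1) − 6·(row 2) gives (88757/324)·α = (733/324)·108 − 6·(26/9) = 227, so α = 324/391.
Then β = ((26/9) − 6·(324/391))/(733/324) = -360/391.
Residuals: 70/391, 355/391, 427/391, -70/391, -320/391, 252/391; SSR = 1238/391.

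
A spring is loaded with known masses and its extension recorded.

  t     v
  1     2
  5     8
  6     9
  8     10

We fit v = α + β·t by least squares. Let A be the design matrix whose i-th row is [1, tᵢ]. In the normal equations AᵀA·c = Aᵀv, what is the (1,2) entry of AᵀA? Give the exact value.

20

Row 1 ↔ basis 1, column 2 ↔ basis t, so (AᵀA)_{1,2} = Σᵢ t = (1)·(1) + (1)·(5) + (1)·(6) + (1)·(8) = 20.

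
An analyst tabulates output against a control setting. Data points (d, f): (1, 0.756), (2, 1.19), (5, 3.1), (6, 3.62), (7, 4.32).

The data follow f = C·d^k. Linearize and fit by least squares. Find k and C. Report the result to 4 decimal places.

Linearized form: ln f = k·ln d + ln C. From the 5 transformed points,
AᵀA = [[10.0677, 6.0403]; [6.0403, 5]], rhs = [7.0939, 3.7754]ᵀ  (here Σln d = 6.0403, Σ(ln d)² = 10.0677, Σln f = 3.7754, Σln d·ln f = 7.0939).
Slope k = (n·Σln d·ln f − Σln d·Σln f)/(n·Σ(ln d)² − (Σln d)²) = (5·7.0939 − 6.0403·3.7754)/13.8539 = 0.91421; ln C = (Σln f − k·Σln d)/n = -0.34934, so C = exp(-0.34934) = 0.70515.

k = 0.9142, C = 0.7052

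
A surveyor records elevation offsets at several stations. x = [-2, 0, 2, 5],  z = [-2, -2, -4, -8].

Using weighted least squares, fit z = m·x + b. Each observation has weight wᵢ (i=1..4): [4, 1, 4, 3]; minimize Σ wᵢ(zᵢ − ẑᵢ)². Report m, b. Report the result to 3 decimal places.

m = -0.833, b = -3.126

Sums needed: Σwᵢ·x·x = 107, Σwᵢ·x = 15, Σwᵢ·1 = 12.
Right-hand side: Σwᵢ·x·z = -136, Σwᵢ·z = -50.
Determinant 107·12 − 15² = 1059.
m = ((-136)·12 − 15·(-50))/1059 = -294/353; b = (107·(-50) − 15·(-136))/1059 = -3310/1059.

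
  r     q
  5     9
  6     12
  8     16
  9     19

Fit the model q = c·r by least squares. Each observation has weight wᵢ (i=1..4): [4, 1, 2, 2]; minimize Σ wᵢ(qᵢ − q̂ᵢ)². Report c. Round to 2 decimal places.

c = 2.00

Compute the Gram sums: Σwᵢ·r·r = 426.
And Σwᵢ·r·q = 850.
Hence c = 850 / 426 ≈ 1.99531.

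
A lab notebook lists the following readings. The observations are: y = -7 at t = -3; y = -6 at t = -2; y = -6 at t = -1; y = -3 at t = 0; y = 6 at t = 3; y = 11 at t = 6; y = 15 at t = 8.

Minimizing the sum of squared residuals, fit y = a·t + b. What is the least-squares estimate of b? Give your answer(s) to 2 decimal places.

b = -1.95

From the data, Σt·t = 123, Σt = 11, Σ1 = 7.
For Xᵀy: Σt·y = 243, Σy = 10.
Normal equations: [[123, 11]; [11, 7]]·[a, b]ᵀ = [243, 10]ᵀ.
Determinant 123·7 − 11² = 740.
a = (243·7 − 11·10)/740 = 43/20; b = (123·10 − 11·243)/740 = -39/20.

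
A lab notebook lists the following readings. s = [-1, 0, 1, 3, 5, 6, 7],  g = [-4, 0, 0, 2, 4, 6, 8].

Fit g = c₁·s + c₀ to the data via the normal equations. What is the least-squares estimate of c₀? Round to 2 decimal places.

Normal-equation sums: Σs·s = 121, Σs = 21, Σ1 = 7.
And Σs·g = 122, Σg = 16.
MᵀM·[c₁, c₀]ᵀ = Mᵀg becomes [[121, 21]; [21, 7]]·[c₁, c₀]ᵀ = [122, 16]ᵀ.
Δ = 121·7 − 21² = 406.
c₁ = (122·7 − 21·16)/406 = 37/29; c₀ = (121·16 − 21·122)/406 = -313/203.

c₀ = -1.54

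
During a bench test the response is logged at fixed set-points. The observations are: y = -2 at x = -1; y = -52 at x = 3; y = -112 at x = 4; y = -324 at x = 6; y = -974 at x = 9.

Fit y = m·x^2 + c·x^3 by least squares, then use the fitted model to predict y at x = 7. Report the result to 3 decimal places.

ŷ = -490.086

Sums needed: Σx^2·x^2 = 8195, Σx^2·x^3 = 68091, Σx^3·x^3 = 582923.
And Σx^2·y = -92820, Σx^3·y = -788600.
Eliminating c: 582923·(row 1) − 68091·(row 2) gives 140669704·m = 582923·(-92820) − 68091·(-788600) = -410350260, so m = -102587565/35167426.
Then c = ((-788600) − 68091·(-102587565/35167426))/582923 = -35592595/35167426.
At x = 7: ŷ = (-102587565/35167426)·(49) + (-35592595/35167426)·(343) = -1231075055/2511959.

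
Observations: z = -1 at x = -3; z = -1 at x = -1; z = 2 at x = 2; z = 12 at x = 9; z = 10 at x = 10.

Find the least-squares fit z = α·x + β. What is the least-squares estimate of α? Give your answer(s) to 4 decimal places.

Normal-equation sums: Σx·x = 195, Σx = 17, Σ1 = 5.
And Σx·z = 216, Σz = 22.
Normal equations: [[195, 17]; [17, 5]]·[α, β]ᵀ = [216, 22]ᵀ.
Determinant 195·5 − 17² = 686.
α = (216·5 − 17·22)/686 = 353/343; β = (195·22 − 17·216)/686 = 309/343.

α = 1.0292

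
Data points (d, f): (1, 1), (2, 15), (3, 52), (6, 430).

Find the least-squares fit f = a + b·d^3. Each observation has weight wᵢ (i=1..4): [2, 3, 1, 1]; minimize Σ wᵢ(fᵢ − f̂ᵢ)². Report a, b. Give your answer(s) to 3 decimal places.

Normal-equation sums: Σwᵢ·1 = 7, Σwᵢ·d^3 = 269, Σwᵢ·d^3·d^3 = 47579.
And Σwᵢ·f = 529, Σwᵢ·d^3·f = 94646.
AᵀWA·[a, b]ᵀ = AᵀWf becomes [[7, 269]; [269, 47579]]·[a, b]ᵀ = [529, 94646]ᵀ.
Eliminating b: 47579·(row 1) − 269·(row 2) gives 260692·a = 47579·529 − 269·94646 = -290483, so a = -290483/260692.
Then b = (94646 − 269·(-290483/260692))/47579 = 520221/260692.

a = -1.114, b = 1.996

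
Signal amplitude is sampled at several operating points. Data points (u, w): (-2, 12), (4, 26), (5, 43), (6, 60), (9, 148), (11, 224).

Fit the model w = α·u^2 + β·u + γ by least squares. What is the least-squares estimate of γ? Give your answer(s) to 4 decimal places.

Setting ∂/∂α … = 0 gives: 23395·α + 2457·β + 283·γ = 42791;  2457·α + 283·β + 33·γ = 4451;  283·α + 33·β + 6·γ = 513.
Solving the 3×3 system (Gaussian elimination) gives α = 1259931/626560, β = -1119097/626560, γ = 9349/19580.

γ = 0.4775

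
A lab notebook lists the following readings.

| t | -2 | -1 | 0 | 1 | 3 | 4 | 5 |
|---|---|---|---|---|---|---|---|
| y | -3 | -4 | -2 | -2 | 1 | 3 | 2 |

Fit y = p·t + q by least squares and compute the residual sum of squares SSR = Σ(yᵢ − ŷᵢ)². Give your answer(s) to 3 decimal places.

SSR = 4.798

Setting ∂/∂p … = 0 gives: 56·p + 10·q = 33;  10·p + 7·q = -5.
Determinant 56·7 − 10² = 292.
p = (33·7 − 10·(-5))/292 = 281/292; q = (56·(-5) − 10·33)/292 = -305/146.
Residuals: 74/73, -277/292, 13/146, -255/292, 59/292, 181/146, -211/292; SSR = 1401/292.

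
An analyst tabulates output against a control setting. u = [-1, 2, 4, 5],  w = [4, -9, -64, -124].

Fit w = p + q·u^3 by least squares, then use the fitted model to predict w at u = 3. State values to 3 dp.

ŵ = -26.179

Compute the Gram sums: Σ1 = 4, Σu^3 = 196, Σu^3·u^3 = 19786.
Moment sums: Σw = -193, Σu^3·w = -19672.
det = 4·19786 − 196² = 40728.
p = ((-193)·19786 − 196·(-19672))/40728 = 6169/6788; q = (4·(-19672) − 196·(-193))/40728 = -3405/3394.
At u = 3: ŵ = (6169/6788)·(1) + (-3405/3394)·(27) = -177701/6788.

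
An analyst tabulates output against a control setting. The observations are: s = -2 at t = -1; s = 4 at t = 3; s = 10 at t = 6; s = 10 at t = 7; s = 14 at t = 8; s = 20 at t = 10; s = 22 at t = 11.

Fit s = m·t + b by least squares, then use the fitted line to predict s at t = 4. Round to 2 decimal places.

ŝ = 6.55

AᵀA·[m, b]ᵀ = Aᵀs reads: 380·m + 44·b = 698;  44·m + 7·b = 78.
(Σt·t = 380, Σt = 44, Σ1 = 7, Σt·s = 698, Σs = 78.)
det = 380·7 − 44² = 724.
m = (698·7 − 44·78)/724 = 727/362; b = (380·78 − 44·698)/724 = -268/181.
At t = 4: ŝ = (727/362)·(4) + (-268/181)·(1) = 1186/181.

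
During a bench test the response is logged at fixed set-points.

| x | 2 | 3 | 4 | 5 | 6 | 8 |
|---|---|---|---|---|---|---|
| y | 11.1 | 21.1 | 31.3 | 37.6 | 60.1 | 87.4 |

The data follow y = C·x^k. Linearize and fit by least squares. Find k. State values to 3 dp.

k = 1.473

With ln yᵢ as the transformed response and ln xᵢ as the regressor:
Sums: Σln x = 8.6587, Σ(ln x)² = 13.7340, Σln y = 21.0933, Σln x·ln y = 32.2648.
Normal system: [[13.7340, 8.6587]; [8.6587, 6]]·[k, ln C]ᵀ = [32.2648, 21.0933]ᵀ.
Δ = 13.7340·6 − (8.6587)² = 7.4309; k = (32.2648·6 − 8.6587·21.0933)/7.4309 = 1.47333, ln C = (13.7340·21.0933 − 8.6587·32.2648)/7.4309 = 1.38937.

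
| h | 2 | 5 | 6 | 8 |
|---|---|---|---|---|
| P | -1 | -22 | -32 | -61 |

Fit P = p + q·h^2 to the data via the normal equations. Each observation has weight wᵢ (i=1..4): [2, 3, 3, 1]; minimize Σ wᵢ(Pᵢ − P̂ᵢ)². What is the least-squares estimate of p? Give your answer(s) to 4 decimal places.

p = 3.0889

The normal equations are: 9·p + 255·q = -225;  255·p + 9891·q = -9018.
Eliminating q: 9891·(row 1) − 255·(row 2) gives 23994·p = 9891·(-225) − 255·(-9018) = 74115, so p = 8235/2666.
Then q = ((-9018) − 255·(8235/2666))/9891 = -2643/2666.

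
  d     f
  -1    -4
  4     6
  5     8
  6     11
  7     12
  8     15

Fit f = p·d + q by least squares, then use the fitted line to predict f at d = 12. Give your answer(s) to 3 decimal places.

With design matrix X, XᵀX = [[191, 29]; [29, 6]] and Xᵀf = [338, 48]ᵀ.
Δ = 191·6 − 29² = 305.
p = (338·6 − 29·48)/305 = 636/305; q = (191·48 − 29·338)/305 = -634/305.
At d = 12: f̂ = (636/305)·(12) + (-634/305)·(1) = 6998/305.

f̂ = 22.944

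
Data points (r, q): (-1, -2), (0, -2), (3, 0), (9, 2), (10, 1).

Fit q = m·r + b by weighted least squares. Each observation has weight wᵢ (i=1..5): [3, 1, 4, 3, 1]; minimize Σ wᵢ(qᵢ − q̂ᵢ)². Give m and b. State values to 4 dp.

Forming AᵀWA = [[382, 46]; [46, 12]] and AᵀWq = [70, -1]ᵀ gives AᵀWA·[m, b]ᵀ = AᵀWq.
det = 382·12 − 46² = 2468.
m = (70·12 − 46·(-1))/2468 = 443/1234; b = (382·(-1) − 46·70)/2468 = -1801/1234.

m = 0.3590, b = -1.4595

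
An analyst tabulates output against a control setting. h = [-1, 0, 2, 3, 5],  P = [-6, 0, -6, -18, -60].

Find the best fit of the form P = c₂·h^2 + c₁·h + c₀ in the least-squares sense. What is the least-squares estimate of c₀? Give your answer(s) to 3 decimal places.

From the data, Σh^2·h^2 = 723, Σh^2·h = 159, Σh^2 = 39, Σh·h = 39, Σh = 9, Σ1 = 5.
And Σh^2·P = -1692, Σh·P = -360, ΣP = -90.
Row-reducing yields c₂ = -3, c₁ = 3, c₀ = 0.

c₀ = 0.000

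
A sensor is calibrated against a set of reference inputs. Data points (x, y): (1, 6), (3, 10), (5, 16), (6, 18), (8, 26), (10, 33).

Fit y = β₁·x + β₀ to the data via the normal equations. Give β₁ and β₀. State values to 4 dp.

β₁ = 3.0374, β₀ = 1.4611

From the data, Σx·x = 235, Σx = 33, Σ1 = 6.
For Aᵀy: Σx·y = 762, Σy = 109.
So AᵀA·[β₁, β₀]ᵀ = Aᵀy: [[235, 33]; [33, 6]]·[β₁, β₀]ᵀ = [762, 109]ᵀ.
Eliminating β₀: 6·(row 1) − 33·(row 2) gives 321·β₁ = 6·762 − 33·109 = 975, so β₁ = 325/107.
Then β₀ = (109 − 33·(325/107))/6 = 469/321.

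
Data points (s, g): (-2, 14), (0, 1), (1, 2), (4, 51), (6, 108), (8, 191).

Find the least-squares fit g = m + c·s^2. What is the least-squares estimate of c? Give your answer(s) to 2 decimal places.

c = 2.97

Forming MᵀM = [[6, 121]; [121, 5665]] and Mᵀg = [367, 16986]ᵀ gives MᵀM·[m, c]ᵀ = Mᵀg.
Eliminating c: 5665·(row 1) − 121·(row 2) gives 19349·m = 5665·367 − 121·16986 = 23749, so m = 2159/1759.
Then c = (16986 − 121·(2159/1759))/5665 = 57509/19349.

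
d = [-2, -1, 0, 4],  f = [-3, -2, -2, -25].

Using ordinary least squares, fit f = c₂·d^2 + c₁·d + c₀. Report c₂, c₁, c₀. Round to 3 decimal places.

Entries of AᵀA: Σd^2·d^2 = 273, Σd^2·d = 55, Σd^2 = 21, Σd·d = 21, Σd = 1, Σ1 = 4.
Moment sums: Σd^2·f = -414, Σd·f = -92, Σf = -32.
Solving the 3×3 system (Gaussian elimination) gives c₂ = -1851/1804, c₁ = -2865/1804, c₀ = -1999/902.

c₂ = -1.026, c₁ = -1.588, c₀ = -2.216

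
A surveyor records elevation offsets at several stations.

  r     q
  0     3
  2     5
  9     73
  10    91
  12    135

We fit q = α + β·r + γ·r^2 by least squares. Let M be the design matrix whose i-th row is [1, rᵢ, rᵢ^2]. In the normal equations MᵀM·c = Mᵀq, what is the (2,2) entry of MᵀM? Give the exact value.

329

Row 2 ↔ basis r, column 2 ↔ basis r, so (MᵀM)_{2,2} = Σᵢ (r)·(r) = (0)·(0) + (2)·(2) + (9)·(9) + (10)·(10) + (12)·(12) = 329.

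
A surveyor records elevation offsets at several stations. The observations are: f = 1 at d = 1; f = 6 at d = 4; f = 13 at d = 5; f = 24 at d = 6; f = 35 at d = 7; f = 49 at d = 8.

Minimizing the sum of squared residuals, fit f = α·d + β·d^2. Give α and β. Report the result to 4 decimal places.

From the data, Σd·d = 191, Σd·d^2 = 1261, Σd^2·d^2 = 8675.
Moment sums: Σd·f = 871, Σd^2·f = 6137.
Normal equations: [[191, 1261]; [1261, 8675]]·[α, β]ᵀ = [871, 6137]ᵀ.
det = 191·8675 − 1261² = 66804.
α = (871·8675 − 1261·6137)/66804 = -52/19; β = (191·6137 − 1261·871)/66804 = 21/19.

α = -2.7368, β = 1.1053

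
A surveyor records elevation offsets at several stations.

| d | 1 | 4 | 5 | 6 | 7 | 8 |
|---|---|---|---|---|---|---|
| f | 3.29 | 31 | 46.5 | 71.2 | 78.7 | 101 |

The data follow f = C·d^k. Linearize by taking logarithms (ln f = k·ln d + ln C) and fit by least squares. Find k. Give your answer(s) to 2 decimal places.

With ln fᵢ as the transformed response and ln dᵢ as the regressor:
XᵀX = [[15.8331, 8.8128]; [8.8128, 6]], rhs = [36.6746, 21.7106]ᵀ  (here Σln d = 8.8128, Σ(ln d)² = 15.8331, Σln f = 21.7106, Σln d·ln f = 36.6746).
Δ = 15.8331·6 − (8.8128)² = 17.3327; k = (36.6746·6 − 8.8128·21.7106)/17.3327 = 1.65675, ln C = (15.8331·21.7106 − 8.8128·36.6746)/17.3327 = 1.18499.

k = 1.66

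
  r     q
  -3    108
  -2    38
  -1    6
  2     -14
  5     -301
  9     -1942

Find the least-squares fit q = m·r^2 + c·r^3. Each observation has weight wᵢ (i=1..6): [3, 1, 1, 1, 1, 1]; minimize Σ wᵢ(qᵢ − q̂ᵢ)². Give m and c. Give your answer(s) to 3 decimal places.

The normal system AᵀWA·[m, c]ᵀ = AᵀWq is [[7462, 61444]; [61444, 549382]]·[m, c]ᵀ = [-161809, -1462513]ᵀ.
det = 7462·549382 − 61444² = 324123348.
m = ((-161809)·549382 − 61444·(-1462513))/324123348 = 161282789/54020558; c = (7462·(-1462513) − 61444·(-161809))/324123348 = -161846635/54020558.

m = 2.986, c = -2.996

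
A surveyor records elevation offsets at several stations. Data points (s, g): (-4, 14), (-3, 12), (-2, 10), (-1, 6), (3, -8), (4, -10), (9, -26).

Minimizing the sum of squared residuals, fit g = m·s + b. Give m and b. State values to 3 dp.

m = -3.166, b = 2.428

Entries of AᵀA: Σs·s = 136, Σs = 6, Σ1 = 7.
Right-hand side: Σs·g = -416, Σg = -2.
So AᵀA·[m, b]ᵀ = Aᵀg: [[136, 6]; [6, 7]]·[m, b]ᵀ = [-416, -2]ᵀ.
det = 136·7 − 6² = 916.
m = ((-416)·7 − 6·(-2))/916 = -725/229; b = (136·(-2) − 6·(-416))/916 = 556/229.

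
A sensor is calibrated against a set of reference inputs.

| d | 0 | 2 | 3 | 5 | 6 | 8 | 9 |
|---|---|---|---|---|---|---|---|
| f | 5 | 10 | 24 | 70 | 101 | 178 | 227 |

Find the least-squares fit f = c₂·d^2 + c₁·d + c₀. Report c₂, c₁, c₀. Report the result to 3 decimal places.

Compute the Gram sums: Σd^2·d^2 = 12675, Σd^2·d = 1617, Σd^2 = 219, Σd·d = 219, Σd = 33, Σ1 = 7.
Moment sums: Σd^2·f = 35421, Σd·f = 4515, Σf = 615.
So MᵀM·[c₂, c₁, c₀]ᵀ = Mᵀf: [[12675, 1617, 219]; [1617, 219, 33]; [219, 33, 7]]·[c₂, c₁, c₀]ᵀ = [35421, 4515, 615]ᵀ.
Inverting the 3×3 Gram matrix, [c₂, c₁, c₀]ᵀ = [71/24, -43/24, 15/4]ᵀ.

c₂ = 2.958, c₁ = -1.792, c₀ = 3.750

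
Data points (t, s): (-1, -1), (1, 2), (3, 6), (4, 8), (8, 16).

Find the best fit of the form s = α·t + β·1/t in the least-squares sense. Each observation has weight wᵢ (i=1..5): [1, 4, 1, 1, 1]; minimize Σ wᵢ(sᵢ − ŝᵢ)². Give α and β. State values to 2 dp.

α = 2.01, β = -0.20

Compute the Gram sums: Σwᵢ·t·t = 94, Σwᵢ·t·1/t = 8, Σwᵢ·1/t·1/t = 2989/576.
For MᵀWs: Σwᵢ·t·s = 187, Σwᵢ·1/t·s = 15.
So MᵀWM·[α, β]ᵀ = MᵀWs: [[94, 8]; [8, 2989/576]]·[α, β]ᵀ = [187, 15]ᵀ.
det = 94·(2989/576) − 8² = 122051/288.
α = (187·(2989/576) − 8·15)/(122051/288) = 489823/244102; β = (94·15 − 8·187)/(122051/288) = -24768/122051.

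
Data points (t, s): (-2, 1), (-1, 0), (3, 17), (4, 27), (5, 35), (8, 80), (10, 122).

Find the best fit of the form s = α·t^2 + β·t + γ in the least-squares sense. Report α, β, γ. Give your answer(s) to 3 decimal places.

Normal-equation sums: Σt^2·t^2 = 15075, Σt^2·t = 1719, Σt^2 = 219, Σt·t = 219, Σt = 27, Σ1 = 7.
For Xᵀs: Σt^2·s = 18784, Σt·s = 2192, Σs = 282.
Normal equations: [[15075, 1719, 219]; [1719, 219, 27]; [219, 27, 7]]·[α, β, γ]ᵀ = [18784, 2192, 282]ᵀ.
Inverting the 3×3 Gram matrix, [α, β, γ]ᵀ = [7445/7506, 5165/2502, 1616/1251]ᵀ.

α = 0.992, β = 2.064, γ = 1.292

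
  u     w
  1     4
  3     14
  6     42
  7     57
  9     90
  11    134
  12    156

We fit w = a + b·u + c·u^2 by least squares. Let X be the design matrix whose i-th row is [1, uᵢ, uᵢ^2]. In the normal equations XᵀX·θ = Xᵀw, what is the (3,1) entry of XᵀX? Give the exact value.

Row 3 ↔ basis u^2, column 1 ↔ basis 1, so (XᵀX)_{3,1} = Σᵢ u^2 = (1)·(1) + (9)·(1) + (36)·(1) + (49)·(1) + (81)·(1) + (121)·(1) + (144)·(1) = 441.

441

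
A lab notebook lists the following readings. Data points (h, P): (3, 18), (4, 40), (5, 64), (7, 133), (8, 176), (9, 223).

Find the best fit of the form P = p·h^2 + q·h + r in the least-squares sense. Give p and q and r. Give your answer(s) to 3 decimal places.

p = 2.724, q = 1.449, r = -10.490

Entries of XᵀX: Σh^2·h^2 = 14020, Σh^2·h = 1800, Σh^2 = 244, Σh·h = 244, Σh = 36, Σ1 = 6.
And Σh^2·P = 38246, Σh·P = 4880, ΣP = 654.
XᵀX·[p, q, r]ᵀ = XᵀP becomes [[14020, 1800, 244]; [1800, 244, 36]; [244, 36, 6]]·[p, q, r]ᵀ = [38246, 4880, 654]ᵀ.
Solving the 3×3 system (Gaussian elimination) gives p = 267/98, q = 71/49, r = -514/49.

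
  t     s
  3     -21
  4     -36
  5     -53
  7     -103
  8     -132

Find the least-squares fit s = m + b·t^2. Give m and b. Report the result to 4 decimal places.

m = -3.0766, b = -2.0222

Normal-equation sums: Σ1 = 5, Σt^2 = 163, Σt^2·t^2 = 7459.
Moment sums: Σs = -345, Σt^2·s = -15585.
So XᵀX·[m, b]ᵀ = Xᵀs: [[5, 163]; [163, 7459]]·[m, b]ᵀ = [-345, -15585]ᵀ.
Eliminating b: 7459·(row 1) − 163·(row 2) gives 10726·m = 7459·(-345) − 163·(-15585) = -33000, so m = -16500/5363.
Then b = ((-15585) − 163·(-16500/5363))/7459 = -10845/5363.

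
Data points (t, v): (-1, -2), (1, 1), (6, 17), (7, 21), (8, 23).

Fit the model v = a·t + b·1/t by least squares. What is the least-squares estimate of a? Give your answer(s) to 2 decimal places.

The normal equations are: 151·a + 5·b = 436;  5·a + (58249/28224)·b = 281/24.
(Σt·t = 151, Σt·1/t = 5, Σ1/t·1/t = 58249/28224, Σt·v = 436, Σ1/t·v = 281/24.)
Determinant 151·(58249/28224) − 5² = 8089999/28224.
a = (436·(58249/28224) − 5·(281/24))/(8089999/28224) = 23744284/8089999; b = (151·(281/24) − 5·436)/(8089999/28224) = -11629464/8089999.

a = 2.94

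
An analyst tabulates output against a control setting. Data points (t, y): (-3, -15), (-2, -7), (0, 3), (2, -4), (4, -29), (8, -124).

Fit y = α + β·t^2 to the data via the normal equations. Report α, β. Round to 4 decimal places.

α = 2.6652, β = -1.9793

With design matrix M, MᵀM = [[6, 97]; [97, 4465]] and Mᵀy = [-176, -8579]ᵀ.
Determinant 6·4465 − 97² = 17381.
α = ((-176)·4465 − 97·(-8579))/17381 = 46323/17381; β = (6·(-8579) − 97·(-176))/17381 = -34402/17381.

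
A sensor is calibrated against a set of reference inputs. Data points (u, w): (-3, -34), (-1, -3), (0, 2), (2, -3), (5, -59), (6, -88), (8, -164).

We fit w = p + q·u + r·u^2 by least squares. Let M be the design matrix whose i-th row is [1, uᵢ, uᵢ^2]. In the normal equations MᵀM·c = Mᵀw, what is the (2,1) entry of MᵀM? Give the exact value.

Row 2 ↔ basis u, column 1 ↔ basis 1, so (MᵀM)_{2,1} = Σᵢ u = (-3)·(1) + (-1)·(1) + (0)·(1) + (2)·(1) + (5)·(1) + (6)·(1) + (8)·(1) = 17.

17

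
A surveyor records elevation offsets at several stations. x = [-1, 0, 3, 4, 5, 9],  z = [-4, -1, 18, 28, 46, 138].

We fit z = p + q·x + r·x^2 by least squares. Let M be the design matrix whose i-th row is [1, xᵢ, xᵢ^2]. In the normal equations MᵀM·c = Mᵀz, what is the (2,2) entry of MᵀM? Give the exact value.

132

Row 2 ↔ basis x, column 2 ↔ basis x, so (MᵀM)_{2,2} = Σᵢ (x)·(x) = (-1)·(-1) + (0)·(0) + (3)·(3) + (4)·(4) + (5)·(5) + (9)·(9) = 132.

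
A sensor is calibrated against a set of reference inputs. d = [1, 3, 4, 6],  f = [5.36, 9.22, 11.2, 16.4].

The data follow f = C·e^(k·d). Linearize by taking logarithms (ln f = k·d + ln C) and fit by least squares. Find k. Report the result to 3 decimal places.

k = 0.223

Taking logs, ln f = k·d + ln C, so regress ln f on d.
Σd = 14.0000, Σ(d)² = 62.0000, Σln f = 9.1135, Σd·ln f = 34.7904.
Equations: 62.0000·k + 14.0000·ln C = 34.7904;  14.0000·k + 4·ln C = 9.1135.
Δ = 62.0000·4 − (14.0000)² = 52.0000; k = (34.7904·4 − 14.0000·9.1135)/52.0000 = 0.22254, ln C = (62.0000·9.1135 − 14.0000·34.7904)/52.0000 = 1.49948.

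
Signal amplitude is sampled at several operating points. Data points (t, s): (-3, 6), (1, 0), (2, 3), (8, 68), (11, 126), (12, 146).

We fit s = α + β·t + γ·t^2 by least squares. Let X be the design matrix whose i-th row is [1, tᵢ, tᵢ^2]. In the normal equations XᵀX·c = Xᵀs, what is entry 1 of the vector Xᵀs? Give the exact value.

Entry 1 ↔ basis 1, so (Xᵀs)_{1} = Σᵢ sᵢ = (1)·(6) + (1)·(0) + (1)·(3) + (1)·(68) + (1)·(126) + (1)·(146) = 349.

349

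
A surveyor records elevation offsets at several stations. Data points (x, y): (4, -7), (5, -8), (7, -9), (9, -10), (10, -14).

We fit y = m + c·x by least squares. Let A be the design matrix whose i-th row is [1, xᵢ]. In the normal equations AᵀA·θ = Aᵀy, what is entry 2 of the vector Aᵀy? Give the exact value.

Entry 2 ↔ basis x, so (Aᵀy)_{2} = Σᵢ (x)·yᵢ = (4)·(-7) + (5)·(-8) + (7)·(-9) + (9)·(-10) + (10)·(-14) = -361.

-361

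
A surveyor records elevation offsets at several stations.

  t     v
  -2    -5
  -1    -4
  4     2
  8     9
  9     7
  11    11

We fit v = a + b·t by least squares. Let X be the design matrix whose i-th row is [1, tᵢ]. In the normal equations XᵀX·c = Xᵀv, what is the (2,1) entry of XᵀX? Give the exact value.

Row 2 ↔ basis t, column 1 ↔ basis 1, so (XᵀX)_{2,1} = Σᵢ t = (-2)·(1) + (-1)·(1) + (4)·(1) + (8)·(1) + (9)·(1) + (11)·(1) = 29.

29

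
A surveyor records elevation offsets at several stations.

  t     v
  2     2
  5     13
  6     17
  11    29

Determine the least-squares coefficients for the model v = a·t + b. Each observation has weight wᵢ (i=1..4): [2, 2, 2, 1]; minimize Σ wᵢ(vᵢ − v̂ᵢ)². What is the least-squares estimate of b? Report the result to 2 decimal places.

b = -2.87

Entries of AᵀWA: Σwᵢ·t·t = 251, Σwᵢ·t = 37, Σwᵢ·1 = 7.
For AᵀWv: Σwᵢ·t·v = 661, Σwᵢ·v = 93.
Normal equations: [[251, 37]; [37, 7]]·[a, b]ᵀ = [661, 93]ᵀ.
det = 251·7 − 37² = 388.
a = (661·7 − 37·93)/388 = 593/194; b = (251·93 − 37·661)/388 = -557/194.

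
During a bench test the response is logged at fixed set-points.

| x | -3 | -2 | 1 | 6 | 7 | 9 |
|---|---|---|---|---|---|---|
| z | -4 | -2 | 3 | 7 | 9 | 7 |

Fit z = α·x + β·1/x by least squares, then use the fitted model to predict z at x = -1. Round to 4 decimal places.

ẑ = -2.8827

Normal-equation sums: Σx·x = 180, Σx·1/x = 6, Σ1/x·1/x = 11285/7938.
Right-hand side: Σx·z = 187, Σ1/x·z = 1079/126.
Determinant 180·(11285/7938) − 6² = 96974/441.
α = (187·(11285/7938) − 6·(1079/126))/(96974/441) = 1702433/1745532; β = (180·(1079/126) − 6·187)/(96974/441) = 92484/48487.
At x = -1: ẑ = (1702433/1745532)·(-1) + (92484/48487)·(-1) = -5031857/1745532.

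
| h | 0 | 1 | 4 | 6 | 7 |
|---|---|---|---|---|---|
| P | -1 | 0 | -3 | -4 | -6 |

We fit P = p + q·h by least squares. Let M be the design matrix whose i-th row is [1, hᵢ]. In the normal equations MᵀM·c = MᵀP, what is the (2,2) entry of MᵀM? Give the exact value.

Row 2 ↔ basis h, column 2 ↔ basis h, so (MᵀM)_{2,2} = Σᵢ (h)·(h) = (0)·(0) + (1)·(1) + (4)·(4) + (6)·(6) + (7)·(7) = 102.

102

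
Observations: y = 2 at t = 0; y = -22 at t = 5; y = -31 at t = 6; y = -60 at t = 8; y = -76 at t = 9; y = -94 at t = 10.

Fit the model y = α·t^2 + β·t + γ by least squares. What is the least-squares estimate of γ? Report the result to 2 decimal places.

γ = 2.01

The normal equations are: 22578·α + 2582·β + 306·γ = -21062;  2582·α + 306·β + 38·γ = -2400;  306·α + 38·β + 6·γ = -281.
(Σt^2·t^2 = 22578, Σt^2·t = 2582, Σt^2 = 306, Σt·t = 306, Σt = 38, Σ1 = 6, Σt^2·y = -21062, Σt·y = -2400, Σy = -281.)
Inverting the 3×3 Gram matrix, [α, β, γ]ᵀ = [-719/728, 25/104, 733/364]ᵀ.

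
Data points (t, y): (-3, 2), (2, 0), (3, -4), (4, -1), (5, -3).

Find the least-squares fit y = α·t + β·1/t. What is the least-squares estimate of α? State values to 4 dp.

Setting ∂/∂α … = 0 gives: 63·α + 5·β = -37;  5·α + (2069/3600)·β = -57/20.
Determinant 63·(2069/3600) − 5² = 4483/400.
α = ((-37)·(2069/3600) − 5·(-57/20))/(4483/400) = -25253/40347; β = (63·(-57/20) − 5·(-37))/(4483/400) = 2180/4483.

α = -0.6259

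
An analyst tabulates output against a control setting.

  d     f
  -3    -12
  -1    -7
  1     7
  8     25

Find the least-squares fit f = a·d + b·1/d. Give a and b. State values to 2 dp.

a = 3.12, b = 4.07

Normal-equation sums: Σd·d = 75, Σd·1/d = 4, Σ1/d·1/d = 1225/576.
For Xᵀf: Σd·f = 250, Σ1/d·f = 169/8.
Eliminating b: (1225/576)·(row 1) − 4·(row 2) gives (27553/192)·a = (1225/576)·250 − 4·(169/8) = 128789/288, so a = 257578/82659.
Then b = ((169/8) − 4·(257578/82659))/(1225/576) = 112200/27553.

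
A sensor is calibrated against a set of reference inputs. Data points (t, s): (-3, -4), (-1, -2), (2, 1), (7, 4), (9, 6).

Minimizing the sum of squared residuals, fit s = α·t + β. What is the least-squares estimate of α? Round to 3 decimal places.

α = 0.802

Entries of AᵀA: Σt·t = 144, Σt = 14, Σ1 = 5.
And Σt·s = 98, Σs = 5.
So AᵀA·[α, β]ᵀ = Aᵀs: [[144, 14]; [14, 5]]·[α, β]ᵀ = [98, 5]ᵀ.
Eliminating β: 5·(row 1) − 14·(row 2) gives 524·α = 5·98 − 14·5 = 420, so α = 105/131.
Then β = (5 − 14·(105/131))/5 = -163/131.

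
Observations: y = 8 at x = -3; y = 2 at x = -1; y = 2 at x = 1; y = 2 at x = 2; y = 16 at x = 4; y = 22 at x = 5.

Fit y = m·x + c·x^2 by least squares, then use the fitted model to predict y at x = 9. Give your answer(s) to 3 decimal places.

ŷ = 73.635

Setting ∂/∂m … = 0 gives: 56·m + 170·c = 154;  170·m + 980·c = 890.
(Σx·x = 56, Σx·x^2 = 170, Σx^2·x^2 = 980, Σx·y = 154, Σx^2·y = 890.)
det = 56·980 − 170² = 25980.
m = (154·980 − 170·890)/25980 = -19/1299; c = (56·890 − 170·154)/25980 = 1183/1299.
At x = 9: ŷ = (-19/1299)·(9) + (1183/1299)·(81) = 31884/433.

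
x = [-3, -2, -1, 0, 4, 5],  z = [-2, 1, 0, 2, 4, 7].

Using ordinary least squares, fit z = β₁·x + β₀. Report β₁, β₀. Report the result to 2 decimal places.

β₁ = 0.92, β₀ = 1.54

Compute the Gram sums: Σx·x = 55, Σx = 3, Σ1 = 6.
And Σx·z = 55, Σz = 12.
Eliminating β₀: 6·(row 1) − 3·(row 2) gives 321·β₁ = 6·55 − 3·12 = 294, so β₁ = 98/107.
Then β₀ = (12 − 3·(98/107))/6 = 165/107.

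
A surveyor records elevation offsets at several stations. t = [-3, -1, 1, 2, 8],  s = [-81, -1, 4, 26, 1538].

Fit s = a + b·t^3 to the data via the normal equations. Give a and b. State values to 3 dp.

XᵀX·[a, b]ᵀ = Xᵀs reads: 5·a + 493·b = 1486;  493·a + 262939·b = 789856.
Determinant 5·262939 − 493² = 1071646.
a = (1486·262939 − 493·789856)/1071646 = 39069/31519; b = (5·789856 − 493·1486)/1071646 = 1608341/535823.

a = 1.240, b = 3.002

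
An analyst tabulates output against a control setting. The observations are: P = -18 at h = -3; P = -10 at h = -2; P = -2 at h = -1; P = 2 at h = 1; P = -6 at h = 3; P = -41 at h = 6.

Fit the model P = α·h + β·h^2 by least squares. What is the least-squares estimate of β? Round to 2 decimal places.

With design matrix X, XᵀX = [[60, 208]; [208, 1476]] and XᵀP = [-186, -1732]ᵀ.
Δ = 60·1476 − 208² = 45296.
α = ((-186)·1476 − 208·(-1732))/45296 = 10715/5662; β = (60·(-1732) − 208·(-186))/45296 = -4077/2831.

β = -1.44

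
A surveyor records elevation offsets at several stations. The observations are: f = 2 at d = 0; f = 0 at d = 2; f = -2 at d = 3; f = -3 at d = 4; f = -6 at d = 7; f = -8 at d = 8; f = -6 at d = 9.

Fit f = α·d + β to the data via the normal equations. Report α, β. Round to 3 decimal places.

Setting ∂/∂α … = 0 gives: 223·α + 33·β = -178;  33·α + 7·β = -23.
det = 223·7 − 33² = 472.
α = ((-178)·7 − 33·(-23))/472 = -487/472; β = (223·(-23) − 33·(-178))/472 = 745/472.

α = -1.032, β = 1.578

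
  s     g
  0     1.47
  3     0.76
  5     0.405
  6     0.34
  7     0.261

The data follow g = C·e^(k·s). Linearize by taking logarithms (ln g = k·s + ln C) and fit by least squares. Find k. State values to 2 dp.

Let Y = ln g. Fitting Y = k·s + ln C by least squares:
Σs = 21.0000, Σ(s)² = 119.0000, Σln g = -3.2151, Σs·ln g = -21.2182.
Normal system: [[119.0000, 21.0000]; [21.0000, 5]]·[k, ln C]ᵀ = [-21.2182, -3.2151]ᵀ.
Solving (det = 154.0000): k = -0.25048, ln C = 0.40900.

k = -0.25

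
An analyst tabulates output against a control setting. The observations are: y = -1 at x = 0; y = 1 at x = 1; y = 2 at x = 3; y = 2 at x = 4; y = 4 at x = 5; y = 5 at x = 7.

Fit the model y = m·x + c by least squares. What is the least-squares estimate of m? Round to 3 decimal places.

m = 0.800

With design matrix M, MᵀM = [[100, 20]; [20, 6]] and Mᵀy = [70, 13]ᵀ.
Eliminating c: 6·(row 1) − 20·(row 2) gives 200·m = 6·70 − 20·13 = 160, so m = 4/5.
Then c = (13 − 20·(4/5))/6 = -1/2.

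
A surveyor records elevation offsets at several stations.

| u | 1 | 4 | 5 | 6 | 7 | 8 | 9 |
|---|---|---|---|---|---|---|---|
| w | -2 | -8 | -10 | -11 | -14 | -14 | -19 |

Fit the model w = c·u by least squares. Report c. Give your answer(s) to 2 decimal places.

c = -1.95

From the data, Σu·u = 272.
For Xᵀw: Σu·w = -531.
Normal equations: [[272]]·[c]ᵀ = [-531]ᵀ.
Hence c = -531 / 272 ≈ -1.95221.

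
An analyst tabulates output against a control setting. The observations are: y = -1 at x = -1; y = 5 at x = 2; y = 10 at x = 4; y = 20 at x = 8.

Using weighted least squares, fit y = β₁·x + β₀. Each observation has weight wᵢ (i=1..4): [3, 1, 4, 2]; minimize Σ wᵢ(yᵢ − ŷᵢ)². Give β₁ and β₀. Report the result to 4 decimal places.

Compute the Gram sums: Σwᵢ·x·x = 199, Σwᵢ·x = 31, Σwᵢ·1 = 10.
And Σwᵢ·x·y = 493, Σwᵢ·y = 82.
Normal equations: [[199, 31]; [31, 10]]·[β₁, β₀]ᵀ = [493, 82]ᵀ.
Determinant 199·10 − 31² = 1029.
β₁ = (493·10 − 31·82)/1029 = 796/343; β₀ = (199·82 − 31·493)/1029 = 345/343.

β₁ = 2.3207, β₀ = 1.0058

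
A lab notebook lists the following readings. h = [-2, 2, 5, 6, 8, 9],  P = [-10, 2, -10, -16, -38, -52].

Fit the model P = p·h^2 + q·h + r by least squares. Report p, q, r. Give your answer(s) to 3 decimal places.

Compute the Gram sums: Σh^2·h^2 = 12610, Σh^2·h = 1582, Σh^2 = 214, Σh·h = 214, Σh = 28, Σ1 = 6.
Right-hand side: Σh^2·P = -7502, Σh·P = -894, ΣP = -124.
So XᵀX·[p, q, r]ᵀ = XᵀP: [[12610, 1582, 214]; [1582, 214, 28]; [214, 28, 6]]·[p, q, r]ᵀ = [-7502, -894, -124]ᵀ.
Solving the 3×3 system (Gaussian elimination) gives p = -436/447, q = 170069/55875, r = -1524/18625.

p = -0.975, q = 3.044, r = -0.082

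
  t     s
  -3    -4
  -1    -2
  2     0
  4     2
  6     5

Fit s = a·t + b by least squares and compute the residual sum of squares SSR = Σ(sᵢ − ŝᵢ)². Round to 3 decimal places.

SSR = 1.053

The normal system MᵀM·[a, b]ᵀ = Mᵀs is [[66, 8]; [8, 5]]·[a, b]ᵀ = [52, 1]ᵀ.
Eliminating b: 5·(row 1) − 8·(row 2) gives 266·a = 5·52 − 8·1 = 252, so a = 18/19.
Then b = (1 − 8·(18/19))/5 = -25/19.
Residuals: 3/19, 5/19, -11/19, -9/19, 12/19; SSR = 20/19.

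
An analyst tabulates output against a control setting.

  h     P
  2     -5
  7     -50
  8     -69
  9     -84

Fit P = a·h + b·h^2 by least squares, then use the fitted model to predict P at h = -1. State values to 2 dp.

Sums needed: Σh·h = 198, Σh·h^2 = 1592, Σh^2·h^2 = 13074.
Moment sums: Σh·P = -1668, Σh^2·P = -13690.
Normal equations: [[198, 1592]; [1592, 13074]]·[a, b]ᵀ = [-1668, -13690]ᵀ.
Eliminating b: 13074·(row 1) − 1592·(row 2) gives 54188·a = 13074·(-1668) − 1592·(-13690) = -12952, so a = -3238/13547.
Then b = ((-13690) − 1592·(-3238/13547))/13074 = -13791/13547.
At h = -1: P̂ = (-3238/13547)·(-1) + (-13791/13547)·(1) = -10553/13547.

P̂ = -0.78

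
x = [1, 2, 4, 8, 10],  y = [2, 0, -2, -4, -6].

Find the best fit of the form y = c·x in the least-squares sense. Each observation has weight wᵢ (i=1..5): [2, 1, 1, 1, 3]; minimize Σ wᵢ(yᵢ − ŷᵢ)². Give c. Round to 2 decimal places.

c = -0.56

Sums needed: Σwᵢ·x·x = 386.
Moment sums: Σwᵢ·x·y = -216.
So MᵀWM·[c]ᵀ = MᵀWy: [[386]]·[c]ᵀ = [-216]ᵀ.
c = (-216)/386 = -0.559585.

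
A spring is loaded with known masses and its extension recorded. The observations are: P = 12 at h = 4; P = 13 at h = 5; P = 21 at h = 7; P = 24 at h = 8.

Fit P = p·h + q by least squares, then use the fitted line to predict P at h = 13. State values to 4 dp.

Sums needed: Σh·h = 154, Σh = 24, Σ1 = 4.
For XᵀP: Σh·P = 452, ΣP = 70.
So XᵀX·[p, q]ᵀ = XᵀP: [[154, 24]; [24, 4]]·[p, q]ᵀ = [452, 70]ᵀ.
Δ = 154·4 − 24² = 40.
p = (452·4 − 24·70)/40 = 16/5; q = (154·70 − 24·452)/40 = -17/10.
At h = 13: P̂ = (16/5)·(13) + (-17/10)·(1) = 399/10.

P̂ = 39.9000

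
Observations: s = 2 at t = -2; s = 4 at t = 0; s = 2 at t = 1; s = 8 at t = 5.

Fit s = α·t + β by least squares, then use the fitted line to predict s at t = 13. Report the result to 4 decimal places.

ŝ = 14.1538

Normal-equation sums: Σt·t = 30, Σt = 4, Σ1 = 4.
And Σt·s = 38, Σs = 16.
Δ = 30·4 − 4² = 104.
α = (38·4 − 4·16)/104 = 11/13; β = (30·16 − 4·38)/104 = 41/13.
At t = 13: ŝ = (11/13)·(13) + (41/13)·(1) = 184/13.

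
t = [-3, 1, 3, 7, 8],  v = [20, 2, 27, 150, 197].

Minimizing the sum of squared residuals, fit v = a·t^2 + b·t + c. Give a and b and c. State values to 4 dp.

a = 2.9627, b = 1.2028, c = -2.8634

Compute the Gram sums: Σt^2·t^2 = 6660, Σt^2·t = 856, Σt^2 = 132, Σt·t = 132, Σt = 16, Σ1 = 5.
Right-hand side: Σt^2·v = 20383, Σt·v = 2649, Σv = 396.
AᵀA·[a, b, c]ᵀ = Aᵀv becomes [[6660, 856, 132]; [856, 132, 16]; [132, 16, 5]]·[a, b, c]ᵀ = [20383, 2649, 396]ᵀ.
Solving the 3×3 system (Gaussian elimination) gives a = 253853/85684, b = 103063/85684, c = -61337/21421.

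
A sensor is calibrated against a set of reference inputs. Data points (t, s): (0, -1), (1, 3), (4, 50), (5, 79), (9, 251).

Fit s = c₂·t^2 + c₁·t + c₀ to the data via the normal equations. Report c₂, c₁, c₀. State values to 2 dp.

The normal system MᵀM·[c₂, c₁, c₀]ᵀ = Mᵀs is [[7443, 919, 123]; [919, 123, 19]; [123, 19, 5]]·[c₂, c₁, c₀]ᵀ = [23109, 2857, 382]ᵀ.
Row-reducing yields c₂ = 77351/25564, c₁ = 19605/25564, c₀ = -551/581.

c₂ = 3.03, c₁ = 0.77, c₀ = -0.95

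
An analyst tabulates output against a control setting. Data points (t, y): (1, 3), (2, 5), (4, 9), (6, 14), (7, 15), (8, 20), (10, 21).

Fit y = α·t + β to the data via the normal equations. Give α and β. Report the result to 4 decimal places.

Forming XᵀX = [[270, 38]; [38, 7]] and Xᵀy = [608, 87]ᵀ gives XᵀX·[α, β]ᵀ = Xᵀy.
Determinant 270·7 − 38² = 446.
α = (608·7 − 38·87)/446 = 475/223; β = (270·87 − 38·608)/446 = 193/223.

α = 2.1300, β = 0.8655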